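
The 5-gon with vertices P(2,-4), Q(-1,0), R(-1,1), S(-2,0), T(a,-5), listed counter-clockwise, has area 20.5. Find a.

Write out the shoelace sum; only the two edges meeting at T involve a:
2·Area = [((-2)·(-5) − a·0) + (a·(-4) − 2·(-5))] + -3
       = -4·a + 17 = 41
⇒ a = -6.

-6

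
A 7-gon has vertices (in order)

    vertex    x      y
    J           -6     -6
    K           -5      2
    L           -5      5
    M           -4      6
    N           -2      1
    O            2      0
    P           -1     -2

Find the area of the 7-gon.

Σ = (-42) + (-15) + (-10) + (8) + (-2) + (-4) + (-6) = -71
Area = |Σ|/2 = 35.5.

35.5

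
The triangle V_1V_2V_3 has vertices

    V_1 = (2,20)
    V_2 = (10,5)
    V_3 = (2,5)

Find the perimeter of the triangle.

40

|V_1V_2| = √((8)² + (-15)²) = √289 = 17
|V_2V_3| = √((-8)² + (0)²) = √64 = 8
|V_3V_1| = √((0)² + (15)²) = √225 = 15
Perimeter = 17 + 8 + 15 = 40.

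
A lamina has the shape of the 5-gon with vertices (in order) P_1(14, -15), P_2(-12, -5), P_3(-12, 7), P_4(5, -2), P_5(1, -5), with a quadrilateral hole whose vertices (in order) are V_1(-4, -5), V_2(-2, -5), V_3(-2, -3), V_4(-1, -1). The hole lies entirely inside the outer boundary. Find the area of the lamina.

Outer boundary:
Apply the surveyor's formula: 2A = Σ (x_i·y_{i+1} − x_{i+1}·y_i), indices taken mod 5.
Cross-terms: -250, -144, -11, -23, 55  ⇒  Σ = -373
Area = |Σ|/2 = 186.5.
Hole:
Apply the shoelace (surveyor's) formula: 2A = Σ (x_i·y_{i+1} − x_{i+1}·y_i), indices taken mod 4.
V_1→V_2: (-4)(-5) − (-2)(-5) = 10
V_2→V_3: (-2)(-3) − (-2)(-5) = -4
V_3→V_4: (-2)(-1) − (-1)(-3) = -1
V_4→V_1: (-1)(-5) − (-4)(-1) = 1
Σ = 6
Area = |Σ|/2 = 3.
Net area = 186.5 − 3 = 183.5.

183.5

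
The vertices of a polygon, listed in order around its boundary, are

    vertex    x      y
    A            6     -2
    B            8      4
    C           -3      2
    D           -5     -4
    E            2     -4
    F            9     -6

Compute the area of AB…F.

80

Apply the surveyor's formula: 2A = Σ (x_i·y_{i+1} − x_{i+1}·y_i), indices taken mod 6.
Σ = (40) + (28) + (22) + (28) + (24) + (18) = 160
Area = |Σ|/2 = 80.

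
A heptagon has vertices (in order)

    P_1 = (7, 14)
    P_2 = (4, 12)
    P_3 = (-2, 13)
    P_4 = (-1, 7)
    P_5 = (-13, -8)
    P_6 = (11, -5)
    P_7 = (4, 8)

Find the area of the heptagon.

Σ = (28) + (76) + (-1) + (99) + (153) + (108) + (0) = 463
Area = |Σ|/2 = 231.5.

231.5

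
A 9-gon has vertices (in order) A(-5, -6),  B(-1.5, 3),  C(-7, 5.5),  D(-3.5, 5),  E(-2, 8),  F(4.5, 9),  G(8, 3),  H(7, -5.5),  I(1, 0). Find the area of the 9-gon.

111.5

Σ = (-24) + (12.75) + (-15.75) + (-18) + (-54) + (-58.5) + (-65) + (5.5) + (-6) = -223
Area = |Σ|/2 = 111.5.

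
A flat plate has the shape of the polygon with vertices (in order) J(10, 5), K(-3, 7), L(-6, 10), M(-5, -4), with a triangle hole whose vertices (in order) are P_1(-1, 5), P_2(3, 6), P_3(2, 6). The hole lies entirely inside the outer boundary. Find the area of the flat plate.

92.5

Outer boundary:
Cross-terms: 85, 12, 74, 15  ⇒  Σ = 186
Area = |Σ|/2 = 93.
Hole:
Cross-terms: -21, 6, 16  ⇒  Σ = 1
Area = |Σ|/2 = 0.5.
Net area = 93 − 0.5 = 92.5.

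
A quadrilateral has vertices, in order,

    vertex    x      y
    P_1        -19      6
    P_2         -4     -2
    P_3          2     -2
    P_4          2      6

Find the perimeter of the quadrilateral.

52

|P_1P_2| = √((15)² + (-8)²) = √289 = 17
|P_2P_3| = √((6)² + (0)²) = √36 = 6
|P_3P_4| = √((0)² + (8)²) = √64 = 8
|P_4P_1| = √((-21)² + (0)²) = √441 = 21
Perimeter = 17 + 6 + 8 + 21 = 52.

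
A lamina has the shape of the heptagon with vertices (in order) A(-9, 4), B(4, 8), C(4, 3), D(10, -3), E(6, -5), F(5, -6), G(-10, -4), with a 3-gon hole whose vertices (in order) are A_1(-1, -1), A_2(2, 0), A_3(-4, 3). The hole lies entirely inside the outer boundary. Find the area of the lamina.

167

Outer boundary:
Apply the surveyor's formula: 2A = Σ (x_i·y_{i+1} − x_{i+1}·y_i), indices taken mod 7.
Σ = (-88) + (-20) + (-42) + (-32) + (-11) + (-80) + (-76) = -349
Area = |Σ|/2 = 174.5.
Hole:
Apply the shoelace formula: 2A = Σ (x_i·y_{i+1} − x_{i+1}·y_i), indices taken mod 3.
A_1→A_2: (-1)(0) − (2)(-1) = 2
A_2→A_3: (2)(3) − (-4)(0) = 6
A_3→A_1: (-4)(-1) − (-1)(3) = 7
Σ = 15
Area = |Σ|/2 = 7.5.
Net area = 174.5 − 7.5 = 167.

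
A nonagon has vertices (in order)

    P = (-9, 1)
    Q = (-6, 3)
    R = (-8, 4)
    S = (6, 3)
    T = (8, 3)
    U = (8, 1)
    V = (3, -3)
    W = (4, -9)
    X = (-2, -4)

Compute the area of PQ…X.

102.5

Apply Gauss's area formula: 2A = Σ (x_i·y_{i+1} − x_{i+1}·y_i), indices taken mod 9.
P→Q: (-9)(3) − (-6)(1) = -21
Q→R: (-6)(4) − (-8)(3) = 0
R→S: (-8)(3) − (6)(4) = -48
S→T: (6)(3) − (8)(3) = -6
T→U: (8)(1) − (8)(3) = -16
U→V: (8)(-3) − (3)(1) = -27
V→W: (3)(-9) − (4)(-3) = -15
W→X: (4)(-4) − (-2)(-9) = -34
X→P: (-2)(1) − (-9)(-4) = -38
Σ = -205
Area = |Σ|/2 = 102.5.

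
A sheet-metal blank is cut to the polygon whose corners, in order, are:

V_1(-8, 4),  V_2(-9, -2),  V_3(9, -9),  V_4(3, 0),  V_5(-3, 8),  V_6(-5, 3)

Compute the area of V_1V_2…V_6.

V_1→V_2: (-8)(-2) − (-9)(4) = 52
V_2→V_3: (-9)(-9) − (9)(-2) = 99
V_3→V_4: (9)(0) − (3)(-9) = 27
V_4→V_5: (3)(8) − (-3)(0) = 24
V_5→V_6: (-3)(3) − (-5)(8) = 31
V_6→V_1: (-5)(4) − (-8)(3) = 4
Σ = 237
Area = |Σ|/2 = 118.5.

118.5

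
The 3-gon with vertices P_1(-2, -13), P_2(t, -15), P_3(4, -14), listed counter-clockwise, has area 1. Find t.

Write out the shoelace sum; only the two edges meeting at P_2 involve t:
2·Area = [((-2)·(-15) − t·(-13)) + (t·(-14) − 4·(-15))] + -80
       = -1·t + 10 = 2
⇒ t = 8.

8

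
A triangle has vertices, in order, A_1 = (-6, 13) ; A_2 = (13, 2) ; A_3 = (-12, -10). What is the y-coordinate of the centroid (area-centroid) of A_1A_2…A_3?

Apply the surveyor's formula. First the cross-terms c_i = x_i·y_{i+1} − x_{i+1}·y_i:
  -181, -106, -216  ⇒  2A = -503, A = -251.5.
Then Σ (y_i + y_{i+1})·c_i = -2515, so ȳ = -2515 / (6·(-251.5)) = 5/3.

5/3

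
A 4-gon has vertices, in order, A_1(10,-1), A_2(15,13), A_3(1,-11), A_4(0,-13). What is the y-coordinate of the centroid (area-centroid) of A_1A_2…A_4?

-31/63

Apply the surveyor's formula. First the cross-terms c_i = x_i·y_{i+1} − x_{i+1}·y_i:
  145, -178, -13, 130  ⇒  2A = 84, A = 42.
Then Σ (y_i + y_{i+1})·c_i = -124, so ȳ = -124 / (6·42) = -31/63.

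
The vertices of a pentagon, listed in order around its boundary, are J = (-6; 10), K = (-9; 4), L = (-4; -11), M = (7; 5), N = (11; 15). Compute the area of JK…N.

Apply Gauss's area formula: 2A = Σ (x_i·y_{i+1} − x_{i+1}·y_i), indices taken mod 5.
J→K: (-6)(4) − (-9)(10) = 66
K→L: (-9)(-11) − (-4)(4) = 115
L→M: (-4)(5) − (7)(-11) = 57
M→N: (7)(15) − (11)(5) = 50
N→J: (11)(10) − (-6)(15) = 200
Σ = 488
Area = |Σ|/2 = 244.

244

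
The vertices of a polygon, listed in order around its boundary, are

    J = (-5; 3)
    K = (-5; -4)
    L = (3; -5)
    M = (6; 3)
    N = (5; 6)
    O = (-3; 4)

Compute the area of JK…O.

Apply Gauss's area formula: 2A = Σ (x_i·y_{i+1} − x_{i+1}·y_i), indices taken mod 6.
Σ = (35) + (37) + (39) + (21) + (38) + (11) = 181
Area = |Σ|/2 = 90.5.

90.5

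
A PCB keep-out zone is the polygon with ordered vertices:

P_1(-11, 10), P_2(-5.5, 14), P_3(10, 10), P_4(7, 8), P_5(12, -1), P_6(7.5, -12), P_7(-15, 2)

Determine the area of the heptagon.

Apply the surveyor's formula: 2A = Σ (x_i·y_{i+1} − x_{i+1}·y_i), indices taken mod 7.
P_1→P_2: (-11)(14) − (-5.5)(10) = -99
P_2→P_3: (-5.5)(10) − (10)(14) = -195
P_3→P_4: (10)(8) − (7)(10) = 10
P_4→P_5: (7)(-1) − (12)(8) = -103
P_5→P_6: (12)(-12) − (7.5)(-1) = -136.5
P_6→P_7: (7.5)(2) − (-15)(-12) = -165
P_7→P_1: (-15)(10) − (-11)(2) = -128
Σ = -816.5
Area = |Σ|/2 = 408.25.

408.25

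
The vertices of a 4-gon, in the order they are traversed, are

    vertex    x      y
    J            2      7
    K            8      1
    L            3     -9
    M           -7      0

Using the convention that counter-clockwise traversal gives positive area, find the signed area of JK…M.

Apply the shoelace formula: 2A = Σ (x_i·y_{i+1} − x_{i+1}·y_i), indices taken mod 4.
Σ = (-54) + (-75) + (-63) + (-49) = -241
Signed area = Σ/2 = -120.5 (negative ⇒ clockwise traversal).

-120.5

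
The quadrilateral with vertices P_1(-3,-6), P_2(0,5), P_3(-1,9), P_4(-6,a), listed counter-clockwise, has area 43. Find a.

The doubled signed area Σ (x_i y_{i+1} − x_{i+1} y_i) is linear in a.
With a=0 it equals 80; the coefficient of a is 2 (from the two edges through P_4).
So 2·a + 80 = 2·43 = 86 ⇒ a = 3.

3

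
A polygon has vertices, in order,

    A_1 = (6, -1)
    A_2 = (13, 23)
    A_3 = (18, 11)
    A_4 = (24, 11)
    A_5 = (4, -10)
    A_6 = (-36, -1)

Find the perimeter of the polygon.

156

|A_1A_2| = √((7)² + (24)²) = √625 = 25
|A_2A_3| = √((5)² + (-12)²) = √169 = 13
|A_3A_4| = √((6)² + (0)²) = √36 = 6
|A_4A_5| = √((-20)² + (-21)²) = √841 = 29
|A_5A_6| = √((-40)² + (9)²) = √1681 = 41
|A_6A_1| = √((42)² + (0)²) = √1764 = 42
Perimeter = 25 + 13 + 6 + 29 + 41 + 42 = 156.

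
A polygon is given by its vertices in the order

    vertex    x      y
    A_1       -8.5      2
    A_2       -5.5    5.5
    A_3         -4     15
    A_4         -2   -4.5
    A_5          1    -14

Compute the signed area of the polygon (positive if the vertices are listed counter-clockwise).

Apply Gauss's area formula: 2A = Σ (x_i·y_{i+1} − x_{i+1}·y_i), indices taken mod 5.
A_1→A_2: (-8.5)(5.5) − (-5.5)(2) = -35.75
A_2→A_3: (-5.5)(15) − (-4)(5.5) = -60.5
A_3→A_4: (-4)(-4.5) − (-2)(15) = 48
A_4→A_5: (-2)(-14) − (1)(-4.5) = 32.5
A_5→A_1: (1)(2) − (-8.5)(-14) = -117
Σ = -132.75
Signed area = Σ/2 = -66.375 (negative ⇒ clockwise traversal).

-66.375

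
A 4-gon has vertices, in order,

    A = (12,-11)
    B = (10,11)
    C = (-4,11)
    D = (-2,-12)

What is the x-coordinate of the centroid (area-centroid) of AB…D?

Apply the surveyor's formula. First the cross-terms c_i = x_i·y_{i+1} − x_{i+1}·y_i:
  242, 154, 70, 166  ⇒  2A = 632, A = 316.
Then Σ (x_i + x_{i+1})·c_i = 7488, so x̄ = 7488 / (6·316) = 312/79.

312/79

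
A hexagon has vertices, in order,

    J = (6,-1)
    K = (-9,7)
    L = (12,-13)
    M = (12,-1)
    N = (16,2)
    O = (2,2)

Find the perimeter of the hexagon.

|JK| = √((-15)² + (8)²) = √289 = 17
|KL| = √((21)² + (-20)²) = √841 = 29
|LM| = √((0)² + (12)²) = √144 = 12
|MN| = √((4)² + (3)²) = √25 = 5
|NO| = √((-14)² + (0)²) = √196 = 14
|OJ| = √((4)² + (-3)²) = √25 = 5
Perimeter = 17 + 29 + 12 + 5 + 14 + 5 = 82.

82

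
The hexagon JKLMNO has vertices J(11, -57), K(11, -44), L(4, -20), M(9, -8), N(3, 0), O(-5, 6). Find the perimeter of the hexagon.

136

|JK| = √((0)² + (13)²) = √169 = 13
|KL| = √((-7)² + (24)²) = √625 = 25
|LM| = √((5)² + (12)²) = √169 = 13
|MN| = √((-6)² + (8)²) = √100 = 10
|NO| = √((-8)² + (6)²) = √100 = 10
|OJ| = √((16)² + (-63)²) = √4225 = 65
Perimeter = 13 + 25 + 13 + 10 + 10 + 65 = 136.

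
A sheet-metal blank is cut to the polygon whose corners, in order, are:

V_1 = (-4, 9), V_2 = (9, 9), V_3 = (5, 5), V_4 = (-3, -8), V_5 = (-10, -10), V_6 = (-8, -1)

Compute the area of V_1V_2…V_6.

Apply the shoelace (surveyor's) formula: 2A = Σ (x_i·y_{i+1} − x_{i+1}·y_i), indices taken mod 6.
Σ = (-117) + (0) + (-25) + (-50) + (-70) + (-76) = -338
Area = |Σ|/2 = 169.

169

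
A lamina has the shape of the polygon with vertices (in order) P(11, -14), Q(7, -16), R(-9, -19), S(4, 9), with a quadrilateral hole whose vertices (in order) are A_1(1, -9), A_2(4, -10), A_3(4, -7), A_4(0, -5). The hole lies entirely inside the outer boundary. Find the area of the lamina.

246

Outer boundary:
P→Q: (11)(-16) − (7)(-14) = -78
Q→R: (7)(-19) − (-9)(-16) = -277
R→S: (-9)(9) − (4)(-19) = -5
S→P: (4)(-14) − (11)(9) = -155
Σ = -515
Area = |Σ|/2 = 257.5.
Hole:
A_1→A_2: (1)(-10) − (4)(-9) = 26
A_2→A_3: (4)(-7) − (4)(-10) = 12
A_3→A_4: (4)(-5) − (0)(-7) = -20
A_4→A_1: (0)(-9) − (1)(-5) = 5
Σ = 23
Area = |Σ|/2 = 11.5.
Net area = 257.5 − 11.5 = 246.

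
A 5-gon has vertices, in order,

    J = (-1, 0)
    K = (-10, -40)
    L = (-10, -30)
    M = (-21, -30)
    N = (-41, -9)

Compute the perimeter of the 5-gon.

|JK| = √((-9)² + (-40)²) = √1681 = 41
|KL| = √((0)² + (10)²) = √100 = 10
|LM| = √((-11)² + (0)²) = √121 = 11
|MN| = √((-20)² + (21)²) = √841 = 29
|NJ| = √((40)² + (9)²) = √1681 = 41
Perimeter = 41 + 10 + 11 + 29 + 41 = 132.

132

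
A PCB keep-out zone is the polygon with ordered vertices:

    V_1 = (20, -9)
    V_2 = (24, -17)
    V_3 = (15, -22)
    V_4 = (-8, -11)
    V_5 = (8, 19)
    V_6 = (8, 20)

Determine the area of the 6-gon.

Apply Gauss's area formula: 2A = Σ (x_i·y_{i+1} − x_{i+1}·y_i), indices taken mod 6.
Cross-terms: -124, -273, -341, -64, 8, -472  ⇒  Σ = -1266
Area = |Σ|/2 = 633.

633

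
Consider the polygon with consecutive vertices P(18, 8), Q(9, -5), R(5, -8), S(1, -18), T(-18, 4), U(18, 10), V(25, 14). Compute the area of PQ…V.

Apply the shoelace formula: 2A = Σ (x_i·y_{i+1} − x_{i+1}·y_i), indices taken mod 7.
Σ = (-162) + (-47) + (-82) + (-320) + (-252) + (2) + (-52) = -913
Area = |Σ|/2 = 456.5.

456.5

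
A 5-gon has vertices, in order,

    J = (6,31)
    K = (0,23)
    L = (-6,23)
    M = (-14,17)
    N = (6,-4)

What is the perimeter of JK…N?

|JK| = √((-6)² + (-8)²) = √100 = 10
|KL| = √((-6)² + (0)²) = √36 = 6
|LM| = √((-8)² + (-6)²) = √100 = 10
|MN| = √((20)² + (-21)²) = √841 = 29
|NJ| = √((0)² + (35)²) = √1225 = 35
Perimeter = 10 + 6 + 10 + 29 + 35 = 90.

90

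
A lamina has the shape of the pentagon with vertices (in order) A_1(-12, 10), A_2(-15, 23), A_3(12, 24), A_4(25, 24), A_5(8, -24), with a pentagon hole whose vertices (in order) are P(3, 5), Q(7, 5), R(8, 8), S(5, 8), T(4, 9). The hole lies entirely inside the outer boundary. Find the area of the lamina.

Outer boundary:
Apply the shoelace (surveyor's) formula: 2A = Σ (x_i·y_{i+1} − x_{i+1}·y_i), indices taken mod 5.
Cross-terms: -126, -636, -312, -792, -208  ⇒  Σ = -2074
Area = |Σ|/2 = 1037.
Hole:
Apply the surveyor's formula: 2A = Σ (x_i·y_{i+1} − x_{i+1}·y_i), indices taken mod 5.
Σ = (-20) + (16) + (24) + (13) + (-7) = 26
Area = |Σ|/2 = 13.
Net area = 1037 − 13 = 1024.

1024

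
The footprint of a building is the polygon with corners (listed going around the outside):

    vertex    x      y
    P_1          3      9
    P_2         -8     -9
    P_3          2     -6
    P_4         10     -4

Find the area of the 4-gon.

P_1→P_2: (3)(-9) − (-8)(9) = 45
P_2→P_3: (-8)(-6) − (2)(-9) = 66
P_3→P_4: (2)(-4) − (10)(-6) = 52
P_4→P_1: (10)(9) − (3)(-4) = 102
Σ = 265
Area = |Σ|/2 = 132.5.

132.5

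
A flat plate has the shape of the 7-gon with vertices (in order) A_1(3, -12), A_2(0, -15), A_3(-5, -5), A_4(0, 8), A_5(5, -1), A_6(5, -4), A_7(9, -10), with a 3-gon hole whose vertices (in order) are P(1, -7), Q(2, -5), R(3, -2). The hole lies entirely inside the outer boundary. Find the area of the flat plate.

Outer boundary:
A_1→A_2: (3)(-15) − (0)(-12) = -45
A_2→A_3: (0)(-5) − (-5)(-15) = -75
A_3→A_4: (-5)(8) − (0)(-5) = -40
A_4→A_5: (0)(-1) − (5)(8) = -40
A_5→A_6: (5)(-4) − (5)(-1) = -15
A_6→A_7: (5)(-10) − (9)(-4) = -14
A_7→A_1: (9)(-12) − (3)(-10) = -78
Σ = -307
Area = |Σ|/2 = 153.5.
Hole:
Apply Gauss's area formula: 2A = Σ (x_i·y_{i+1} − x_{i+1}·y_i), indices taken mod 3.
Cross-terms: 9, 11, -19  ⇒  Σ = 1
Area = |Σ|/2 = 0.5.
Net area = 153.5 − 0.5 = 153.

153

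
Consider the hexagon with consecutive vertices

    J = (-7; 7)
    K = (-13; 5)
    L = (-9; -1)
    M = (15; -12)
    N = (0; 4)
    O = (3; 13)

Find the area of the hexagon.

198.5

Apply the surveyor's formula: 2A = Σ (x_i·y_{i+1} − x_{i+1}·y_i), indices taken mod 6.
Cross-terms: 56, 58, 123, 60, -12, 112  ⇒  Σ = 397
Area = |Σ|/2 = 198.5.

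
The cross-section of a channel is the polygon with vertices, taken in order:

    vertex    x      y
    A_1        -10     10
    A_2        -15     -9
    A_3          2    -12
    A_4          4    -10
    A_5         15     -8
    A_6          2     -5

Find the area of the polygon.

Apply the surveyor's formula: 2A = Σ (x_i·y_{i+1} − x_{i+1}·y_i), indices taken mod 6.
Σ = (240) + (198) + (28) + (118) + (-59) + (-30) = 495
Area = |Σ|/2 = 247.5.

247.5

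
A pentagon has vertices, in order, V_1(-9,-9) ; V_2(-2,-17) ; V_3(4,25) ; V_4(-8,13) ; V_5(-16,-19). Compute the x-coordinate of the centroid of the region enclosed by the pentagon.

Apply the shoelace (surveyor's) formula. First the cross-terms c_i = x_i·y_{i+1} − x_{i+1}·y_i:
  135, 18, 252, 360, -27  ⇒  2A = 738, A = 369.
Then Σ (x_i + x_{i+1})·c_i = -10422, so x̄ = -10422 / (6·369) = -193/41.

-193/41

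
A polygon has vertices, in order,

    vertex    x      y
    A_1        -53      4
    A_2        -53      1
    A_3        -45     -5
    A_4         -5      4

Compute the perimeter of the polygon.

102

|A_1A_2| = √((0)² + (-3)²) = √9 = 3
|A_2A_3| = √((8)² + (-6)²) = √100 = 10
|A_3A_4| = √((40)² + (9)²) = √1681 = 41
|A_4A_1| = √((-48)² + (0)²) = √2304 = 48
Perimeter = 3 + 10 + 41 + 48 = 102.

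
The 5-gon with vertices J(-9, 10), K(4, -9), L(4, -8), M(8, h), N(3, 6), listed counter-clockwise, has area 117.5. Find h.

-6

Write out the shoelace sum; only the two edges meeting at M involve h:
2·Area = [(4·h − 8·(-8)) + (8·6 − 3·h)] + 129
       = 1·h + 241 = 235
⇒ h = -6.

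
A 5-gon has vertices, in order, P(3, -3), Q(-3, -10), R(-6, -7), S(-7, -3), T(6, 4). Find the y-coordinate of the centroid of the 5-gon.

-480/149

Apply the shoelace (surveyor's) formula. First the cross-terms c_i = x_i·y_{i+1} − x_{i+1}·y_i:
  -39, -39, -31, -10, -30  ⇒  2A = -149, A = -74.5.
Then Σ (y_i + y_{i+1})·c_i = 1440, so ȳ = 1440 / (6·(-74.5)) = -480/149.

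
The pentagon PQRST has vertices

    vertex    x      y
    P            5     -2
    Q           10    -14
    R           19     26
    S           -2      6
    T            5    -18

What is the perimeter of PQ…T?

124

|PQ| = √((5)² + (-12)²) = √169 = 13
|QR| = √((9)² + (40)²) = √1681 = 41
|RS| = √((-21)² + (-20)²) = √841 = 29
|ST| = √((7)² + (-24)²) = √625 = 25
|TP| = √((0)² + (16)²) = √256 = 16
Perimeter = 13 + 41 + 29 + 25 + 16 = 124.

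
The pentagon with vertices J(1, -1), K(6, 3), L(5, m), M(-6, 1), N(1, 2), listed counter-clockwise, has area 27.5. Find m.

6

The doubled signed area Σ (x_i y_{i+1} − x_{i+1} y_i) is linear in m.
With m=0 it equals -17; the coefficient of m is 12 (from the two edges through L).
So 12·m + -17 = 2·27.5 = 55 ⇒ m = 6.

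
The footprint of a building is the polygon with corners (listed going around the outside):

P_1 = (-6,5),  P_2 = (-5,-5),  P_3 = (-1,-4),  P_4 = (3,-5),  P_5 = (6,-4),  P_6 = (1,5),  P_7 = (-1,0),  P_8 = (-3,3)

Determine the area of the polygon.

P_1→P_2: (-6)(-5) − (-5)(5) = 55
P_2→P_3: (-5)(-4) − (-1)(-5) = 15
P_3→P_4: (-1)(-5) − (3)(-4) = 17
P_4→P_5: (3)(-4) − (6)(-5) = 18
P_5→P_6: (6)(5) − (1)(-4) = 34
P_6→P_7: (1)(0) − (-1)(5) = 5
P_7→P_8: (-1)(3) − (-3)(0) = -3
P_8→P_1: (-3)(5) − (-6)(3) = 3
Σ = 144
Area = |Σ|/2 = 72.

72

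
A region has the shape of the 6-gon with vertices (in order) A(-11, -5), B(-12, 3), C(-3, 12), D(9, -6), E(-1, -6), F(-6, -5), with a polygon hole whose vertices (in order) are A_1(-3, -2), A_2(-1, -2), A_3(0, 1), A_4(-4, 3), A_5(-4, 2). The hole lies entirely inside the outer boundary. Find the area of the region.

Outer boundary:
Apply the shoelace formula: 2A = Σ (x_i·y_{i+1} − x_{i+1}·y_i), indices taken mod 6.
Σ = (-93) + (-135) + (-90) + (-60) + (-31) + (-25) = -434
Area = |Σ|/2 = 217.
Hole:
A_1→A_2: (-3)(-2) − (-1)(-2) = 4
A_2→A_3: (-1)(1) − (0)(-2) = -1
A_3→A_4: (0)(3) − (-4)(1) = 4
A_4→A_5: (-4)(2) − (-4)(3) = 4
A_5→A_1: (-4)(-2) − (-3)(2) = 14
Σ = 25
Area = |Σ|/2 = 12.5.
Net area = 217 − 12.5 = 204.5.

204.5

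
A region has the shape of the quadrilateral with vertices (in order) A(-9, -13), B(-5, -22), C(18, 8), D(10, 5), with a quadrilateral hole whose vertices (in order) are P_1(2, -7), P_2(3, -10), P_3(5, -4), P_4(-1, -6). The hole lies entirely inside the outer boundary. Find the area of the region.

195

Outer boundary:
Apply the surveyor's formula: 2A = Σ (x_i·y_{i+1} − x_{i+1}·y_i), indices taken mod 4.
Cross-terms: 133, 356, 10, -85  ⇒  Σ = 414
Area = |Σ|/2 = 207.
Hole:
Apply the surveyor's formula: 2A = Σ (x_i·y_{i+1} − x_{i+1}·y_i), indices taken mod 4.
Σ = (1) + (38) + (-34) + (19) = 24
Area = |Σ|/2 = 12.
Net area = 207 − 12 = 195.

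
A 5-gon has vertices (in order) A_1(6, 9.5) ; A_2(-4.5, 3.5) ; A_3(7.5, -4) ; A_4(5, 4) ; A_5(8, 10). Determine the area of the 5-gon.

69.75

Cross-terms: 63.75, -8.25, 50, 18, 16  ⇒  Σ = 139.5
Area = |Σ|/2 = 69.75.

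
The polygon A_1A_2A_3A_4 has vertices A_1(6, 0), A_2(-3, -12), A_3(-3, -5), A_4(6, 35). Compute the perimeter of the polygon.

|A_1A_2| = √((-9)² + (-12)²) = √225 = 15
|A_2A_3| = √((0)² + (7)²) = √49 = 7
|A_3A_4| = √((9)² + (40)²) = √1681 = 41
|A_4A_1| = √((0)² + (-35)²) = √1225 = 35
Perimeter = 15 + 7 + 41 + 35 = 98.

98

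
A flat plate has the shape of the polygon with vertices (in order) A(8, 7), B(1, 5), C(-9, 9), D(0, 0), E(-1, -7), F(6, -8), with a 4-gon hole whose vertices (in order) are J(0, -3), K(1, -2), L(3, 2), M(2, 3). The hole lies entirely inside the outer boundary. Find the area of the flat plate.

Outer boundary:
Σ = (33) + (54) + (0) + (0) + (50) + (106) = 243
Area = |Σ|/2 = 121.5.
Hole:
Apply the surveyor's formula: 2A = Σ (x_i·y_{i+1} − x_{i+1}·y_i), indices taken mod 4.
J→K: (0)(-2) − (1)(-3) = 3
K→L: (1)(2) − (3)(-2) = 8
L→M: (3)(3) − (2)(2) = 5
M→J: (2)(-3) − (0)(3) = -6
Σ = 10
Area = |Σ|/2 = 5.
Net area = 121.5 − 5 = 116.5.

116.5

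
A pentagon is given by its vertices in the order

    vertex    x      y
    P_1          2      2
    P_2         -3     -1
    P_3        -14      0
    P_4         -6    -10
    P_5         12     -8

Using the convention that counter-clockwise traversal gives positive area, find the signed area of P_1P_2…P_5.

Σ = (4) + (-14) + (140) + (168) + (40) = 338
Signed area = Σ/2 = 169 (positive ⇒ counter-clockwise traversal).

169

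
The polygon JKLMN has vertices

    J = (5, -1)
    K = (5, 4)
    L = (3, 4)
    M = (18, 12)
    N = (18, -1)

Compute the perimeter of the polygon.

50

|JK| = √((0)² + (5)²) = √25 = 5
|KL| = √((-2)² + (0)²) = √4 = 2
|LM| = √((15)² + (8)²) = √289 = 17
|MN| = √((0)² + (-13)²) = √169 = 13
|NJ| = √((-13)² + (0)²) = √169 = 13
Perimeter = 5 + 2 + 17 + 13 + 13 = 50.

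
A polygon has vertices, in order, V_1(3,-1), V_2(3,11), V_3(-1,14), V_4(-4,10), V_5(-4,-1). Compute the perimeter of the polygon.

|V_1V_2| = √((0)² + (12)²) = √144 = 12
|V_2V_3| = √((-4)² + (3)²) = √25 = 5
|V_3V_4| = √((-3)² + (-4)²) = √25 = 5
|V_4V_5| = √((0)² + (-11)²) = √121 = 11
|V_5V_1| = √((7)² + (0)²) = √49 = 7
Perimeter = 12 + 5 + 5 + 11 + 7 = 40.

40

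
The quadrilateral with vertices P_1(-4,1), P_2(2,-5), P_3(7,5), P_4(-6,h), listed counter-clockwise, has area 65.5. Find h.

4

Write out the shoelace sum; only the two edges meeting at P_4 involve h:
2·Area = [(7·h − (-6)·5) + ((-6)·1 − (-4)·h)] + 63
       = 11·h + 87 = 131
⇒ h = 4.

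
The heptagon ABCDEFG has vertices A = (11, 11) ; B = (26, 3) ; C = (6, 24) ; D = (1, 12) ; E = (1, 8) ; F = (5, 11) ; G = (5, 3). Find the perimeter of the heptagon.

|AB| = √((15)² + (-8)²) = √289 = 17
|BC| = √((-20)² + (21)²) = √841 = 29
|CD| = √((-5)² + (-12)²) = √169 = 13
|DE| = √((0)² + (-4)²) = √16 = 4
|EF| = √((4)² + (3)²) = √25 = 5
|FG| = √((0)² + (-8)²) = √64 = 8
|GA| = √((6)² + (8)²) = √100 = 10
Perimeter = 17 + 29 + 13 + 4 + 5 + 8 + 10 = 86.

86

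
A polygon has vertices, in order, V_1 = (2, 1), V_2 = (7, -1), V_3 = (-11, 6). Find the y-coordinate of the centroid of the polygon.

2

Apply the surveyor's formula. First the cross-terms c_i = x_i·y_{i+1} − x_{i+1}·y_i:
  -9, 31, -23  ⇒  2A = -1, A = -0.5.
Then Σ (y_i + y_{i+1})·c_i = -6, so ȳ = -6 / (6·(-0.5)) = 2.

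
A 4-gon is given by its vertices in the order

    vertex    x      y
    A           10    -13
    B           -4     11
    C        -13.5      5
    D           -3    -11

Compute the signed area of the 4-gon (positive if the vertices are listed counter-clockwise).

Apply Gauss's area formula: 2A = Σ (x_i·y_{i+1} − x_{i+1}·y_i), indices taken mod 4.
Cross-terms: 58, 128.5, 163.5, 149  ⇒  Σ = 499
Signed area = Σ/2 = 249.5 (positive ⇒ counter-clockwise traversal).

249.5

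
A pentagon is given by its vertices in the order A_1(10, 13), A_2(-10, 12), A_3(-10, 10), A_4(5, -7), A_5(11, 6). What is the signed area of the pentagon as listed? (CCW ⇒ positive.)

240

Apply the shoelace (surveyor's) formula: 2A = Σ (x_i·y_{i+1} − x_{i+1}·y_i), indices taken mod 5.
Cross-terms: 250, 20, 20, 107, 83  ⇒  Σ = 480
Signed area = Σ/2 = 240 (positive ⇒ counter-clockwise traversal).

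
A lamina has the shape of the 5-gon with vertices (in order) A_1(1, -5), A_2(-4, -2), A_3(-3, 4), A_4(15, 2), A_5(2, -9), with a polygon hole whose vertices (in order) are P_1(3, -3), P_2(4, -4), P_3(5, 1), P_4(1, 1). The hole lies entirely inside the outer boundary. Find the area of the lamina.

114

Outer boundary:
Apply the shoelace (surveyor's) formula: 2A = Σ (x_i·y_{i+1} − x_{i+1}·y_i), indices taken mod 5.
Cross-terms: -22, -22, -66, -139, -1  ⇒  Σ = -250
Area = |Σ|/2 = 125.
Hole:
Apply the shoelace (surveyor's) formula: 2A = Σ (x_i·y_{i+1} − x_{i+1}·y_i), indices taken mod 4.
Cross-terms: 0, 24, 4, -6  ⇒  Σ = 22
Area = |Σ|/2 = 11.
Net area = 125 − 11 = 114.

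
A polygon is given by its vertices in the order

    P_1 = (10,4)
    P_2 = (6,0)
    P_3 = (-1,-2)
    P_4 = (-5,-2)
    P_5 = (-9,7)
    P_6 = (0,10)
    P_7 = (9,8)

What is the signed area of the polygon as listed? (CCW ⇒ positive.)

-160.5

Apply the shoelace (surveyor's) formula: 2A = Σ (x_i·y_{i+1} − x_{i+1}·y_i), indices taken mod 7.
Cross-terms: -24, -12, -8, -53, -90, -90, -44  ⇒  Σ = -321
Signed area = Σ/2 = -160.5 (negative ⇒ clockwise traversal).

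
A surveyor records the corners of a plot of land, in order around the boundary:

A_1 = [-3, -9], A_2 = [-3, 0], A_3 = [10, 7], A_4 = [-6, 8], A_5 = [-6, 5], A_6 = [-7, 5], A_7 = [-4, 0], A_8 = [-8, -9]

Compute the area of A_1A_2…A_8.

Apply the shoelace formula: 2A = Σ (x_i·y_{i+1} − x_{i+1}·y_i), indices taken mod 8.
Cross-terms: -27, -21, 122, 18, 5, 20, 36, 45  ⇒  Σ = 198
Area = |Σ|/2 = 99.

99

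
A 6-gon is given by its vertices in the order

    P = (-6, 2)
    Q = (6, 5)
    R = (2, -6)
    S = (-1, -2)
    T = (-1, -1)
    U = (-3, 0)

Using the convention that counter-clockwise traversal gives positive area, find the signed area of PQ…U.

-54

Cross-terms: -42, -46, -10, -1, -3, -6  ⇒  Σ = -108
Signed area = Σ/2 = -54 (negative ⇒ clockwise traversal).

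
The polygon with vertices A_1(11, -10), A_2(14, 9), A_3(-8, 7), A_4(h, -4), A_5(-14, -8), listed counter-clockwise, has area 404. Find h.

-13

The doubled signed area Σ (x_i y_{i+1} − x_{i+1} y_i) is linear in h.
With h=0 it equals 613; the coefficient of h is -15 (from the two edges through A_4).
So -15·h + 613 = 2·404 = 808 ⇒ h = -13.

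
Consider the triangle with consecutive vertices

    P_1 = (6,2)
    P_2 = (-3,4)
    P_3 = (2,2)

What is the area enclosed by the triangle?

4

Σ = (30) + (-14) + (-8) = 8
Area = |Σ|/2 = 4.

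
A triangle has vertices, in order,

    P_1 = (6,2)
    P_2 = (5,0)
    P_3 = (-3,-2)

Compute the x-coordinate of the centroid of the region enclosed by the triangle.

8/3

Apply the shoelace formula. First the cross-terms c_i = x_i·y_{i+1} − x_{i+1}·y_i:
  -10, -10, 6  ⇒  2A = -14, A = -7.
Then Σ (x_i + x_{i+1})·c_i = -112, so x̄ = -112 / (6·(-7)) = 8/3.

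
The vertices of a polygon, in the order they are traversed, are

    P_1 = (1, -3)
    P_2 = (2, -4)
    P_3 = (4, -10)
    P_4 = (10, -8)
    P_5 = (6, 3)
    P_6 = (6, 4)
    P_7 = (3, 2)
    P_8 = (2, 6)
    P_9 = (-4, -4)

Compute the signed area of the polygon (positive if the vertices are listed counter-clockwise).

Σ = (2) + (-4) + (68) + (78) + (6) + (0) + (14) + (16) + (16) = 196
Signed area = Σ/2 = 98 (positive ⇒ counter-clockwise traversal).

98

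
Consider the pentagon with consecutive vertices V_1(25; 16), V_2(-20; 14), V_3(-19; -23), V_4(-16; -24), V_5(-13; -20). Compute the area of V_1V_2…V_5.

892

Apply the shoelace (surveyor's) formula: 2A = Σ (x_i·y_{i+1} − x_{i+1}·y_i), indices taken mod 5.
Cross-terms: 670, 726, 88, 8, 292  ⇒  Σ = 1784
Area = |Σ|/2 = 892.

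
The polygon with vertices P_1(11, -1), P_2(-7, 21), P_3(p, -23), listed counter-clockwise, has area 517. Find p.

-18

The doubled signed area Σ (x_i y_{i+1} − x_{i+1} y_i) is linear in p.
With p=0 it equals 638; the coefficient of p is -22 (from the two edges through P_3).
So -22·p + 638 = 2·517 = 1034 ⇒ p = -18.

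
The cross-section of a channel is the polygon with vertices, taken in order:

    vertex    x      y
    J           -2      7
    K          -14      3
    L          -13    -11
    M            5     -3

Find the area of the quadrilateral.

Apply the shoelace formula: 2A = Σ (x_i·y_{i+1} − x_{i+1}·y_i), indices taken mod 4.
Σ = (92) + (193) + (94) + (29) = 408
Area = |Σ|/2 = 204.

204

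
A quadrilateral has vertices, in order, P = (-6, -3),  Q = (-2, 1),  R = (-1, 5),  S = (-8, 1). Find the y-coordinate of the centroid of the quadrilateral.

1

Apply the shoelace (surveyor's) formula. First the cross-terms c_i = x_i·y_{i+1} − x_{i+1}·y_i:
  -12, -9, 39, 30  ⇒  2A = 48, A = 24.
Then Σ (y_i + y_{i+1})·c_i = 144, so ȳ = 144 / (6·24) = 1.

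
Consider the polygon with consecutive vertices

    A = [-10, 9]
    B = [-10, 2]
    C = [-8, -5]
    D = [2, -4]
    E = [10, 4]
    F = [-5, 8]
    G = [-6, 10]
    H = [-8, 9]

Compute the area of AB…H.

184

Apply Gauss's area formula: 2A = Σ (x_i·y_{i+1} − x_{i+1}·y_i), indices taken mod 8.
Σ = (70) + (66) + (42) + (48) + (100) + (-2) + (26) + (18) = 368
Area = |Σ|/2 = 184.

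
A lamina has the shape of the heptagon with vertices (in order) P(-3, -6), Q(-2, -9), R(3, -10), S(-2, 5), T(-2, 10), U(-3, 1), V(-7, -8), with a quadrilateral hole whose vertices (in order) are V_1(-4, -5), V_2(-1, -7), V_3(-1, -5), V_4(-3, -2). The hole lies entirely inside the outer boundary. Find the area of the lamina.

Outer boundary:
Apply the surveyor's formula: 2A = Σ (x_i·y_{i+1} − x_{i+1}·y_i), indices taken mod 7.
P→Q: (-3)(-9) − (-2)(-6) = 15
Q→R: (-2)(-10) − (3)(-9) = 47
R→S: (3)(5) − (-2)(-10) = -5
S→T: (-2)(10) − (-2)(5) = -10
T→U: (-2)(1) − (-3)(10) = 28
U→V: (-3)(-8) − (-7)(1) = 31
V→P: (-7)(-6) − (-3)(-8) = 18
Σ = 124
Area = |Σ|/2 = 62.
Hole:
Apply the shoelace (surveyor's) formula: 2A = Σ (x_i·y_{i+1} − x_{i+1}·y_i), indices taken mod 4.
Σ = (23) + (-2) + (-13) + (7) = 15
Area = |Σ|/2 = 7.5.
Net area = 62 − 7.5 = 54.5.

54.5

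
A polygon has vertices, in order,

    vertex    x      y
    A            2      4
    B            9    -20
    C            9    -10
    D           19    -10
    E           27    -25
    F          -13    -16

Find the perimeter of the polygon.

|AB| = √((7)² + (-24)²) = √625 = 25
|BC| = √((0)² + (10)²) = √100 = 10
|CD| = √((10)² + (0)²) = √100 = 10
|DE| = √((8)² + (-15)²) = √289 = 17
|EF| = √((-40)² + (9)²) = √1681 = 41
|FA| = √((15)² + (20)²) = √625 = 25
Perimeter = 25 + 10 + 10 + 17 + 41 + 25 = 128.

128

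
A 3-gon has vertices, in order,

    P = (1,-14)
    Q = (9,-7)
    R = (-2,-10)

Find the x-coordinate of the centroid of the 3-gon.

8/3

Apply Gauss's area formula. First the cross-terms c_i = x_i·y_{i+1} − x_{i+1}·y_i:
  119, -104, 38  ⇒  2A = 53, A = 26.5.
Then Σ (x_i + x_{i+1})·c_i = 424, so x̄ = 424 / (6·26.5) = 8/3.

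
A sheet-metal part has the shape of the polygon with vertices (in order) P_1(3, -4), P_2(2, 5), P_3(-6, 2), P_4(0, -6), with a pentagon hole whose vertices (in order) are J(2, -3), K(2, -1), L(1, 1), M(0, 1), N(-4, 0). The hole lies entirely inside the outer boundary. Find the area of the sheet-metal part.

43.5

Outer boundary:
Apply the shoelace formula: 2A = Σ (x_i·y_{i+1} − x_{i+1}·y_i), indices taken mod 4.
Σ = (23) + (34) + (36) + (18) = 111
Area = |Σ|/2 = 55.5.
Hole:
Apply the shoelace (surveyor's) formula: 2A = Σ (x_i·y_{i+1} − x_{i+1}·y_i), indices taken mod 5.
J→K: (2)(-1) − (2)(-3) = 4
K→L: (2)(1) − (1)(-1) = 3
L→M: (1)(1) − (0)(1) = 1
M→N: (0)(0) − (-4)(1) = 4
N→J: (-4)(-3) − (2)(0) = 12
Σ = 24
Area = |Σ|/2 = 12.
Net area = 55.5 − 12 = 43.5.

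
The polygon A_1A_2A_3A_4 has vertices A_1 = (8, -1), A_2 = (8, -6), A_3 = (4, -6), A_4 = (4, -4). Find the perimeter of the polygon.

|A_1A_2| = √((0)² + (-5)²) = √25 = 5
|A_2A_3| = √((-4)² + (0)²) = √16 = 4
|A_3A_4| = √((0)² + (2)²) = √4 = 2
|A_4A_1| = √((4)² + (3)²) = √25 = 5
Perimeter = 5 + 4 + 2 + 5 = 16.

16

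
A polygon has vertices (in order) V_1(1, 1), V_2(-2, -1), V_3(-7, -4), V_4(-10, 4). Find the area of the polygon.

40

Apply the surveyor's formula: 2A = Σ (x_i·y_{i+1} − x_{i+1}·y_i), indices taken mod 4.
Σ = (1) + (1) + (-68) + (-14) = -80
Area = |Σ|/2 = 40.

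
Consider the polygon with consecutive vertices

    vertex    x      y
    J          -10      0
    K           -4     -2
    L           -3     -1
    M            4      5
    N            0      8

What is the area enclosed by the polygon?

Apply the shoelace (surveyor's) formula: 2A = Σ (x_i·y_{i+1} − x_{i+1}·y_i), indices taken mod 5.
J→K: (-10)(-2) − (-4)(0) = 20
K→L: (-4)(-1) − (-3)(-2) = -2
L→M: (-3)(5) − (4)(-1) = -11
M→N: (4)(8) − (0)(5) = 32
N→J: (0)(0) − (-10)(8) = 80
Σ = 119
Area = |Σ|/2 = 59.5.

59.5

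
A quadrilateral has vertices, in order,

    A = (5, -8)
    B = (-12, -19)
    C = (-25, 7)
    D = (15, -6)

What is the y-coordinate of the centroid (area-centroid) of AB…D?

-878/159

Apply the shoelace (surveyor's) formula. First the cross-terms c_i = x_i·y_{i+1} − x_{i+1}·y_i:
  -191, -559, 45, -90  ⇒  2A = -795, A = -397.5.
Then Σ (y_i + y_{i+1})·c_i = 13170, so ȳ = 13170 / (6·(-397.5)) = -878/159.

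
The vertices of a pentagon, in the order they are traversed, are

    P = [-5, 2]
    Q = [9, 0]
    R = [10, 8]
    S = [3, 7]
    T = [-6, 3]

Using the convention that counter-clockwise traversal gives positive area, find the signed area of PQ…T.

Apply the shoelace (surveyor's) formula: 2A = Σ (x_i·y_{i+1} − x_{i+1}·y_i), indices taken mod 5.
Σ = (-18) + (72) + (46) + (51) + (3) = 154
Signed area = Σ/2 = 77 (positive ⇒ counter-clockwise traversal).

77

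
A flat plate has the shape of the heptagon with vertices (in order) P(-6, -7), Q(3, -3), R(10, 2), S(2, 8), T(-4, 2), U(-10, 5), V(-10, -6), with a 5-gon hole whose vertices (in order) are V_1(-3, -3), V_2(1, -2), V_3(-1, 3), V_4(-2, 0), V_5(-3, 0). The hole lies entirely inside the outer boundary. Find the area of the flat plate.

153

Outer boundary:
Cross-terms: 39, 36, 76, 36, 0, 110, 34  ⇒  Σ = 331
Area = |Σ|/2 = 165.5.
Hole:
Apply the shoelace (surveyor's) formula: 2A = Σ (x_i·y_{i+1} − x_{i+1}·y_i), indices taken mod 5.
V_1→V_2: (-3)(-2) − (1)(-3) = 9
V_2→V_3: (1)(3) − (-1)(-2) = 1
V_3→V_4: (-1)(0) − (-2)(3) = 6
V_4→V_5: (-2)(0) − (-3)(0) = 0
V_5→V_1: (-3)(-3) − (-3)(0) = 9
Σ = 25
Area = |Σ|/2 = 12.5.
Net area = 165.5 − 12.5 = 153.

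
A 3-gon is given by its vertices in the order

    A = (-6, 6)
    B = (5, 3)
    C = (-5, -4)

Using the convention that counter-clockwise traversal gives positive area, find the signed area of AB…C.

A→B: (-6)(3) − (5)(6) = -48
B→C: (5)(-4) − (-5)(3) = -5
C→A: (-5)(6) − (-6)(-4) = -54
Σ = -107
Signed area = Σ/2 = -53.5 (negative ⇒ clockwise traversal).

-53.5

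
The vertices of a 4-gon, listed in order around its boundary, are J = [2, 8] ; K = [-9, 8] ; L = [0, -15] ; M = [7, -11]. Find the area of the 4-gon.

Apply the shoelace (surveyor's) formula: 2A = Σ (x_i·y_{i+1} − x_{i+1}·y_i), indices taken mod 4.
Σ = (88) + (135) + (105) + (78) = 406
Area = |Σ|/2 = 203.

203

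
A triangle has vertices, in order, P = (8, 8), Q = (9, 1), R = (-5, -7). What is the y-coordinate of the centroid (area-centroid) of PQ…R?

2/3

Apply the shoelace (surveyor's) formula. First the cross-terms c_i = x_i·y_{i+1} − x_{i+1}·y_i:
  -64, -58, 16  ⇒  2A = -106, A = -53.
Then Σ (y_i + y_{i+1})·c_i = -212, so ȳ = -212 / (6·(-53)) = 2/3.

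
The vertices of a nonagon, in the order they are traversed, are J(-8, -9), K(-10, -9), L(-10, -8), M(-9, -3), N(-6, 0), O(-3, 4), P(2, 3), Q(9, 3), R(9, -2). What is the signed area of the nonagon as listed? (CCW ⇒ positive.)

-146

Apply Gauss's area formula: 2A = Σ (x_i·y_{i+1} − x_{i+1}·y_i), indices taken mod 9.
Σ = (-18) + (-10) + (-42) + (-18) + (-24) + (-17) + (-21) + (-45) + (-97) = -292
Signed area = Σ/2 = -146 (negative ⇒ clockwise traversal).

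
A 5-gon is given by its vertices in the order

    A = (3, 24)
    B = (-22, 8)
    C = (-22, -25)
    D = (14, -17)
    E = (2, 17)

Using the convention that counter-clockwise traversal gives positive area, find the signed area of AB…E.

1135.5

Σ = (552) + (726) + (724) + (272) + (-3) = 2271
Signed area = Σ/2 = 1135.5 (positive ⇒ counter-clockwise traversal).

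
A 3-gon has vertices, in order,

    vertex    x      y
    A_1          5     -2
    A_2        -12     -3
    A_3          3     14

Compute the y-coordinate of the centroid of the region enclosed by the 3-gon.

3

Apply the shoelace (surveyor's) formula. First the cross-terms c_i = x_i·y_{i+1} − x_{i+1}·y_i:
  -39, -159, -76  ⇒  2A = -274, A = -137.
Then Σ (y_i + y_{i+1})·c_i = -2466, so ȳ = -2466 / (6·(-137)) = 3.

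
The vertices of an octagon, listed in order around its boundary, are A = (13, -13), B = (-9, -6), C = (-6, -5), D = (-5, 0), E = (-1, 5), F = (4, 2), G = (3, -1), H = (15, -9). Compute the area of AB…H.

179

Cross-terms: -195, 9, -25, -25, -22, -10, -12, -78  ⇒  Σ = -358
Area = |Σ|/2 = 179.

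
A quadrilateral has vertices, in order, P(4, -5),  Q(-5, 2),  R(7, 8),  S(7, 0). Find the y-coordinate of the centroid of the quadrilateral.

Apply the shoelace formula. First the cross-terms c_i = x_i·y_{i+1} − x_{i+1}·y_i:
  -17, -54, -56, -35  ⇒  2A = -162, A = -81.
Then Σ (y_i + y_{i+1})·c_i = -762, so ȳ = -762 / (6·(-81)) = 127/81.

127/81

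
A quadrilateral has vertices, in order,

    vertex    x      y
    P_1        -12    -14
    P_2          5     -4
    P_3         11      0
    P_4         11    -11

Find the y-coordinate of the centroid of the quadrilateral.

Apply Gauss's area formula. First the cross-terms c_i = x_i·y_{i+1} − x_{i+1}·y_i:
  118, 44, -121, -286  ⇒  2A = -245, A = -122.5.
Then Σ (y_i + y_{i+1})·c_i = 6181, so ȳ = 6181 / (6·(-122.5)) = -883/105.

-883/105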